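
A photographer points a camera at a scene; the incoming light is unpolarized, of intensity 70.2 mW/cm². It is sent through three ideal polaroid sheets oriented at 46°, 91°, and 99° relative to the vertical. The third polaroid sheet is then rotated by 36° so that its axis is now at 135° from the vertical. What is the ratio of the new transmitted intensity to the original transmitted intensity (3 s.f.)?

I_new/I_old ≈ 0.528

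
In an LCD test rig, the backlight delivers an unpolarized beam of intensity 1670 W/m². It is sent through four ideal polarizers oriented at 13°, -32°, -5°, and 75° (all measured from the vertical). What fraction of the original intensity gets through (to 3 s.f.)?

I/I₀ ≈ 0.00598

Unpolarized light through the first polarizer → I₁ = 1670 W/m²/2 = 835 W/m², polarized at 13°.
I₂ = I₁ · cos²(45°) = 835 · 0.5 = 417.5 W/m².
I₃ = I₂ · cos²(27°) = 417.5 · 0.7939 = 331.5 W/m².
I₄ = I₃ · cos²(80°) = 331.5 · 0.03015 = 9.994 W/m².
Transmitted fraction = 0.005985.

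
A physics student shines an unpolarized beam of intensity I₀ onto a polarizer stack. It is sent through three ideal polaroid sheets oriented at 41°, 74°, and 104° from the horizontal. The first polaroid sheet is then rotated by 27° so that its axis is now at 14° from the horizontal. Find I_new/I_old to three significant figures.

I_new/I_old ≈ 0.355

Before rotation:
Unpolarized light through the first polarizer → I₁ = ½ I₀, now polarized at 41°.
I₂ = I₁ cos²(74° − 41°) = 0.5 I₀ · cos²(33°) = 0.3517 I₀.
I₃ = I₂ cos²(104° − 74°) = 0.3517 I₀ · cos²(30°) = 0.2638 I₀.
After rotation:
Unpolarized light through the first polarizer → I₁ = ½ I₀, now polarized at 14°.
I₂ = I₁ cos²(74° − 14°) = 0.5 I₀ · cos²(60°) = 0.125 I₀.
I₃ = I₂ cos²(104° − 74°) = 0.125 I₀ · cos²(30°) = 0.09375 I₀.
Ratio = 0.09375 / 0.2638 = 0.3554.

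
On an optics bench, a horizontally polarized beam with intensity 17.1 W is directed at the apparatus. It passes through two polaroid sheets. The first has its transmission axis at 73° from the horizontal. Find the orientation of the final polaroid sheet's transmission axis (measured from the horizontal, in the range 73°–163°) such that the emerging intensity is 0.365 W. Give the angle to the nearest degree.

θ ≈ 133°

I₁ = I₀ cos²(73° − 0°) = I₀ cos²(73°) = 0.08548 I₀.
Target fraction: 0.365 / 17.1 W = 0.02135 of I₀.
Need I₂/I₀ = 0.02135, so cos²(θ − 73°) = 0.02135 / 0.08548 = 0.2497.
θ − 73° = arccos(√0.2497) = 60.0°, giving θ ≈ 73 + 60.0 = 133.0°.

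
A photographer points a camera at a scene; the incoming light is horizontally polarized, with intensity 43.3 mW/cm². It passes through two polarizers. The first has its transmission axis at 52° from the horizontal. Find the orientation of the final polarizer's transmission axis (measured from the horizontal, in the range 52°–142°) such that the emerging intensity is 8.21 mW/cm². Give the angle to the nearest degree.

I₁ = I₀ cos²(52° − 0°) = I₀ cos²(52°) = 0.379 I₀.
Target fraction: 8.21 / 43.3 mW/cm² = 0.1896 of I₀.
Need I₂/I₀ = 0.1896, so cos²(θ − 52°) = 0.1896 / 0.379 = 0.5002.
θ − 52° = arccos(√0.5002) = 45.0°, giving θ ≈ 52 + 45.0 = 97.0°.

θ ≈ 97°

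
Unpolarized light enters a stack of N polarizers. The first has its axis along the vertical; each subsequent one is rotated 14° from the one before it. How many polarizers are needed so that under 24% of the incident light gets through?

First polarizer halves the unpolarized light: factor 1/2.
Each further stage multiplies by cos²(14°) = 0.9415.
After N polarizers: T = 0.5·0.9415^(N−1). Require T < 0.24 ⇒ N−1 > ln(0.24/0.5)/ln(0.9415) = 12.17, so N−1 ≥ 13 and N = 14.
Check: N=14 gives T = 0.2283 < 0.24; N=13 gives T = 0.2425.

N = 14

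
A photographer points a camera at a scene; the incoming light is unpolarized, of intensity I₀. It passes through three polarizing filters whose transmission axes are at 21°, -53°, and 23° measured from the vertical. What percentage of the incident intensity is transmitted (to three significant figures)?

≈ 0.222%

Unpolarized light through the first polarizer → I₁ = ½ I₀, now polarized at 21°.
I₂ = I₁ cos²(-53° − 21°) = 0.5 I₀ · cos²(74°) = 0.03799 I₀.
I₃ = I₂ cos²(23° + 53°) = 0.03799 I₀ · cos²(76°) = 0.002223 I₀.
That is 0.2223% of the incident intensity.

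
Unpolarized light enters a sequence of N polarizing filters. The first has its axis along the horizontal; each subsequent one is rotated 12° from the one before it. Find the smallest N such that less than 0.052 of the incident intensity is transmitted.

First polarizer halves the unpolarized light: factor 1/2.
Each further stage multiplies by cos²(12°) = 0.9568.
After N polarizers: T = 0.5·0.9568^(N−1). Require T < 0.052 ⇒ N−1 > ln(0.052/0.5)/ln(0.9568) = 51.22, so N−1 ≥ 52 and N = 53.
Check: N=53 gives T = 0.05024 < 0.052; N=52 gives T = 0.05251.

N = 53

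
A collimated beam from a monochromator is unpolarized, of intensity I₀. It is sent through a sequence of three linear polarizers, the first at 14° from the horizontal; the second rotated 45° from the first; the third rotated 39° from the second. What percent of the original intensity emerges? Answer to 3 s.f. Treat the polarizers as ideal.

Unpolarized light through the first polarizer → I₁ = ½ I₀, now polarized at 14°.
I₂ = I₁ cos²(45°) = 0.5 · 0.5 I₀ = 0.25 I₀.
I₃ = I₂ cos²(39°) = 0.25 · 0.604 I₀ = 0.151 I₀.
That is 15.1% of the incident intensity.

≈ 15.1%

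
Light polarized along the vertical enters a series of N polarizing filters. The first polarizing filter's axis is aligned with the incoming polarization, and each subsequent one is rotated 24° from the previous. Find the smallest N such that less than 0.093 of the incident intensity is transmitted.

First polarizer is aligned with the polarization: full transmission.
Each further stage multiplies by cos²(24°) = 0.8346.
After N polarizers: T = 0.8346^(N−1). Require T < 0.093 ⇒ N−1 > ln(0.093)/ln(0.8346) = 13.13, so N−1 ≥ 14 and N = 15.
Check: N=15 gives T = 0.07951 < 0.093; N=14 gives T = 0.09528.

N = 15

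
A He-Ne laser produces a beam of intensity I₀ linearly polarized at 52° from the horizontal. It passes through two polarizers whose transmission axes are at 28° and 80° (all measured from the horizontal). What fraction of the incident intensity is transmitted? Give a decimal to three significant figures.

≈ 0.316 I₀

By Malus's law, I₁ = I₀ cos²(28° − 52°) = I₀ cos²(24°) = 0.8346 I₀.
I₂ = I₁ cos²(80° − 28°) = 0.8346 I₀ · cos²(52°) = 0.3163 I₀.
Transmitted fraction = 0.3163.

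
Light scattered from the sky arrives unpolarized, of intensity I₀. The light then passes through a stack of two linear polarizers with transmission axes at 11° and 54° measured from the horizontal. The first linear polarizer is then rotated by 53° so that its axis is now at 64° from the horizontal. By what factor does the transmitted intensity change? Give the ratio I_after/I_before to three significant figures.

I_new/I_old ≈ 1.81

Before rotation:
Unpolarized light through the first polarizer → I₁ = ½ I₀, now polarized at 11°.
I₂ = I₁ cos²(54° − 11°) = 0.5 I₀ · cos²(43°) = 0.2674 I₀.
After rotation:
Unpolarized light through the first polarizer → I₁ = ½ I₀, now polarized at 64°.
I₂ = I₁ cos²(54° − 64°) = 0.5 I₀ · cos²(10°) = 0.4849 I₀.
Ratio = 0.4849 / 0.2674 = 1.813.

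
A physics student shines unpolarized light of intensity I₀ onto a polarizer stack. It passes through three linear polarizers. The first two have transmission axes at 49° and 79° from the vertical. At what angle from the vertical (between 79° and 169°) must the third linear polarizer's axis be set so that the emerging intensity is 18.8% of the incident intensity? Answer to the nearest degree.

θ ≈ 124°

Unpolarized light through the first polarizer → I₁ = ½ I₀, now polarized at 49°.
I₂ = I₁ cos²(79° − 49°) = 0.5 I₀ · cos²(30°) = 0.375 I₀.
Need I₃/I₀ = 0.188, so cos²(θ − 79°) = 0.188 / 0.375 = 0.5013.
θ − 79° = arccos(√0.5013) = 44.9°, giving θ ≈ 79 + 44.9 = 123.9°.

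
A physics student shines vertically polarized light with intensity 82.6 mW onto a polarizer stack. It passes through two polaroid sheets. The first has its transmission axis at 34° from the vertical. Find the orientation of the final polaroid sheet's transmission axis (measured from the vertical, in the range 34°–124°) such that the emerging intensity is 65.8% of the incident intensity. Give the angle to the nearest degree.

I₁ = I₀ cos²(34° − 0°) = I₀ cos²(34°) = 0.6873 I₀.
Need I₂/I₀ = 0.658, so cos²(θ − 34°) = 0.658 / 0.6873 = 0.9574.
θ − 34° = arccos(√0.9574) = 11.9°, giving θ ≈ 34 + 11.9 = 45.9°.

θ ≈ 46°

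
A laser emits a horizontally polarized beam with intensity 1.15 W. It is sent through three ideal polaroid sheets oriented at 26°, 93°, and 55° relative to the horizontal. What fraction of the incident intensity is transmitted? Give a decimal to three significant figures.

I/I₀ ≈ 0.0766

I₁ = 1.15 W · cos²(26°) = 0.929 W.
I₂ = I₁ · cos²(67°) = 0.929 · 0.1527 = 0.1418 W.
I₃ = I₂ · cos²(38°) = 0.1418 · 0.621 = 0.08807 W.
Transmitted fraction = 0.07658.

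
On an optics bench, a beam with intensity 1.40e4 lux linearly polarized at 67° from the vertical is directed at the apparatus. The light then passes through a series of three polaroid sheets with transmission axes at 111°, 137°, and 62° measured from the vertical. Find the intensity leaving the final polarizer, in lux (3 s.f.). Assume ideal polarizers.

I ≈ 392 lux

I₁ = 1.40e4 lux · cos²(44°) = 7244 lux.
I₂ = I₁ · cos²(26°) = 7244 · 0.8078 = 5852 lux.
I₃ = I₂ · cos²(75°) = 5852 · 0.06699 = 392 lux.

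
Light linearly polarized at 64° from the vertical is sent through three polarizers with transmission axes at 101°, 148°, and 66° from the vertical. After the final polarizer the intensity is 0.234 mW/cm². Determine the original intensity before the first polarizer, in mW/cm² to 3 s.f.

I₁ = I₀ cos²(101° − 64°) = I₀ cos²(37°) = 0.6378 I₀.
I₂ = I₁ cos²(148° − 101°) = 0.6378 I₀ · cos²(47°) = 0.2967 I₀.
I₃ = I₂ cos²(66° − 148°) = 0.2967 I₀ · cos²(82°) = 0.005746 I₀.
So 0.234 mW/cm² = 0.005746 I₀, giving I₀ = 0.234/0.005746 = 40.72 mW/cm².

I₀ ≈ 40.7 mW/cm²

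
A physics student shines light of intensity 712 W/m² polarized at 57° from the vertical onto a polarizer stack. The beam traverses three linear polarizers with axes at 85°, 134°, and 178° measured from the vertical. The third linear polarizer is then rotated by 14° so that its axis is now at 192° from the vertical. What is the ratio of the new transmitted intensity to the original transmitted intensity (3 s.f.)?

I_new/I_old ≈ 0.543

Before rotation:
I₁ = I₀ cos²(85° − 57°) = I₀ cos²(28°) = 0.7796 I₀.
I₂ = I₁ cos²(134° − 85°) = 0.7796 I₀ · cos²(49°) = 0.3355 I₀.
I₃ = I₂ cos²(178° − 134°) = 0.3355 I₀ · cos²(44°) = 0.1736 I₀.
After rotation:
I₁ = I₀ cos²(85° − 57°) = I₀ cos²(28°) = 0.7796 I₀.
I₂ = I₁ cos²(134° − 85°) = 0.7796 I₀ · cos²(49°) = 0.3355 I₀.
I₃ = I₂ cos²(192° − 134°) = 0.3355 I₀ · cos²(58°) = 0.09423 I₀.
Ratio = 0.09423 / 0.1736 = 0.5427.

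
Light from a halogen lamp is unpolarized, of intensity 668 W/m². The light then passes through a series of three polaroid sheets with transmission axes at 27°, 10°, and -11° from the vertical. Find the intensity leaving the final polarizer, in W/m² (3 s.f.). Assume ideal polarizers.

I ≈ 266 W/m²

Unpolarized light through the first polarizer → I₁ = 668 W/m²/2 = 334 W/m², polarized at 27°.
I₂ = I₁ · cos²(17°) = 334 · 0.9145 = 305.4 W/m².
I₃ = I₂ · cos²(21°) = 305.4 · 0.8716 = 266.2 W/m².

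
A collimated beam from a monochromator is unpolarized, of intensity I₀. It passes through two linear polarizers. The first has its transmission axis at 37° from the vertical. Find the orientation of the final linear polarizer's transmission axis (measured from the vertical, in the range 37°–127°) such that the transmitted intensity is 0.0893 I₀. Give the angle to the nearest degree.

Unpolarized light through the first polarizer → I₁ = ½ I₀, now polarized at 37°.
Need I₂/I₀ = 0.0893, so cos²(θ − 37°) = 0.0893 / 0.5 = 0.1786.
θ − 37° = arccos(√0.1786) = 65.0°, giving θ ≈ 37 + 65.0 = 102.0°.

θ ≈ 102°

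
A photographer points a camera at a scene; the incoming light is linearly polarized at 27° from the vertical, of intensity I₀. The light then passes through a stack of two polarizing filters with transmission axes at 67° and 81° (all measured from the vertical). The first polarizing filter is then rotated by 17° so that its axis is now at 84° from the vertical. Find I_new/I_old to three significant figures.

I_new/I_old ≈ 0.535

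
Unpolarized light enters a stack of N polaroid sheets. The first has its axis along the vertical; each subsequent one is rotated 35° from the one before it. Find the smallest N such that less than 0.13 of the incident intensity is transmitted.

N = 5

First polarizer halves the unpolarized light: factor 1/2.
Each further stage multiplies by cos²(35°) = 0.671.
After N polarizers: T = 0.5·0.671^(N−1). Require T < 0.13 ⇒ N−1 > ln(0.13/0.5)/ln(0.671) = 3.38, so N−1 ≥ 4 and N = 5.
Check: N=5 gives T = 0.1014 < 0.13; N=4 gives T = 0.1511.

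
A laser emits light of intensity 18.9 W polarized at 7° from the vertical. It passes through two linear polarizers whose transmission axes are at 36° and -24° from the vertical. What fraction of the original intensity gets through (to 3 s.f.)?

I/I₀ ≈ 0.191

I₁ = 18.9 W · cos²(29°) = 14.46 W.
I₂ = I₁ · cos²(60°) = 14.46 · 0.25 = 3.614 W.
Transmitted fraction = 0.1912.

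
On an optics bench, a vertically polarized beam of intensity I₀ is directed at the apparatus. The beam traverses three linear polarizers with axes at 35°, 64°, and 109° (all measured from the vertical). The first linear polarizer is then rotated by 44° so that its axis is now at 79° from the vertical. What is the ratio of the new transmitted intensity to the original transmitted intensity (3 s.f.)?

I_new/I_old ≈ 0.0662

Before rotation:
I₁ = I₀ cos²(35° − 0°) = I₀ cos²(35°) = 0.671 I₀.
I₂ = I₁ cos²(64° − 35°) = 0.671 I₀ · cos²(29°) = 0.5133 I₀.
I₃ = I₂ cos²(109° − 64°) = 0.5133 I₀ · cos²(45°) = 0.2566 I₀.
After rotation:
I₁ = I₀ cos²(79° − 0°) = I₀ cos²(79°) = 0.03641 I₀.
I₂ = I₁ cos²(64° − 79°) = 0.03641 I₀ · cos²(15°) = 0.03397 I₀.
I₃ = I₂ cos²(109° − 64°) = 0.03397 I₀ · cos²(45°) = 0.01698 I₀.
Ratio = 0.01698 / 0.2566 = 0.06618.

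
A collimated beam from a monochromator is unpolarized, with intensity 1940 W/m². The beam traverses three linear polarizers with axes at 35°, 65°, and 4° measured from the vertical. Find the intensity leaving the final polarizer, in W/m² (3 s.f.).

Unpolarized light through the first polarizer → I₁ = 1940 W/m²/2 = 970 W/m², polarized at 35°.
I₂ = I₁ · cos²(30°) = 970 · 0.75 = 727.5 W/m².
I₃ = I₂ · cos²(61°) = 727.5 · 0.235 = 171 W/m².

I ≈ 171 W/m²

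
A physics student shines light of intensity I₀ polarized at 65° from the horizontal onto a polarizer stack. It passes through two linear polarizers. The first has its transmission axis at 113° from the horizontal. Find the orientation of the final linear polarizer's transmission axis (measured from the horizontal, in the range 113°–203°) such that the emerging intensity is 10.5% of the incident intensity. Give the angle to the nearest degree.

By Malus's law, I₁ = I₀ cos²(113° − 65°) = I₀ cos²(48°) = 0.4477 I₀.
Need I₂/I₀ = 0.105, so cos²(θ − 113°) = 0.105 / 0.4477 = 0.2345.
θ − 113° = arccos(√0.2345) = 61.0°, giving θ ≈ 113 + 61.0 = 174.0°.

θ ≈ 174°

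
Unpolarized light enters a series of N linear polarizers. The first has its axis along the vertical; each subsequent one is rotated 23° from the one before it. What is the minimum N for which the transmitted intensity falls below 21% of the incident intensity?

N = 7

First polarizer halves the unpolarized light: factor 1/2.
Each further stage multiplies by cos²(23°) = 0.8473.
After N polarizers: T = 0.5·0.8473^(N−1). Require T < 0.21 ⇒ N−1 > ln(0.21/0.5)/ln(0.8473) = 5.24, so N−1 ≥ 6 and N = 7.
Check: N=7 gives T = 0.185 < 0.21; N=6 gives T = 0.2184.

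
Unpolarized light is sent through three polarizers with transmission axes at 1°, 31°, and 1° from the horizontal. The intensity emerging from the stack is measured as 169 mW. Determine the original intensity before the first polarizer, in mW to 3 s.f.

Unpolarized light through the first polarizer → I₁ = ½ I₀, now polarized at 1°.
I₂ = I₁ cos²(31° − 1°) = 0.5 I₀ · cos²(30°) = 0.375 I₀.
I₃ = I₂ cos²(1° − 31°) = 0.375 I₀ · cos²(30°) = 0.2813 I₀.
So 169 mW = 0.2813 I₀, giving I₀ = 169/0.2813 = 600.9 mW.

I₀ ≈ 601 mW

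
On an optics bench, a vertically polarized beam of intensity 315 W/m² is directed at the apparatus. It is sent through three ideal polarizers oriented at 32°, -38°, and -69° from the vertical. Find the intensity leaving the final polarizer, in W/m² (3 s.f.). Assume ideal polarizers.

By Malus's law, I₁ = 315 W/m² · cos²(32°) = 226.5 W/m².
I₂ = I₁ · cos²(70°) = 226.5 · 0.117 = 26.5 W/m².
I₃ = I₂ · cos²(31°) = 26.5 · 0.7347 = 19.47 W/m².

I ≈ 19.5 W/m²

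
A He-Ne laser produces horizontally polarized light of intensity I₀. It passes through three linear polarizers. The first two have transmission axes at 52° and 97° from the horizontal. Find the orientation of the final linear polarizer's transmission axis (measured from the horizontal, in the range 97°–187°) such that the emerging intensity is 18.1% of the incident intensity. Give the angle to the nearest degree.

θ ≈ 109°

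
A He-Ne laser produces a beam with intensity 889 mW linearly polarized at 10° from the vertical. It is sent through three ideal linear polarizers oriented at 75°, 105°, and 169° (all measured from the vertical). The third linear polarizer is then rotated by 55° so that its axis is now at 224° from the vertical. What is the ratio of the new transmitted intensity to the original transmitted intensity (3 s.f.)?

Before rotation:
I₁ = I₀ cos²(75° − 10°) = I₀ cos²(65°) = 0.1786 I₀.
I₂ = I₁ cos²(105° − 75°) = 0.1786 I₀ · cos²(30°) = 0.134 I₀.
I₃ = I₂ cos²(169° − 105°) = 0.134 I₀ · cos²(64°) = 0.02574 I₀.
After rotation:
I₁ = I₀ cos²(75° − 10°) = I₀ cos²(65°) = 0.1786 I₀.
I₂ = I₁ cos²(105° − 75°) = 0.1786 I₀ · cos²(30°) = 0.134 I₀.
Angle between axes 2 and 3: 61°. I₃ = 0.134 I₀ · cos²(61°) = 0.03148 I₀.
Ratio = 0.03148 / 0.02574 = 1.223.

I_new/I_old ≈ 1.22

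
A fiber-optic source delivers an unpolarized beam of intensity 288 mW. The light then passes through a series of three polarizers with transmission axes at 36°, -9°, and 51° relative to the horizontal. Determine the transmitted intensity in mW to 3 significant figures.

I ≈ 18.0 mW

Unpolarized light through the first polarizer → I₁ = 288 mW/2 = 144 mW, polarized at 36°.
I₂ = I₁ · cos²(45°) = 144 · 0.5 = 72 mW.
I₃ = I₂ · cos²(60°) = 72 · 0.25 = 18 mW.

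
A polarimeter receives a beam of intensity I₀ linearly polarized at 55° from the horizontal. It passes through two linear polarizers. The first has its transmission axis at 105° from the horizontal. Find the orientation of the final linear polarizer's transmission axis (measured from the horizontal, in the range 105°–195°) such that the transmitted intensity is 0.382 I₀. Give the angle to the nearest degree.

θ ≈ 121°

I₁ = I₀ cos²(105° − 55°) = I₀ cos²(50°) = 0.4132 I₀.
Need I₂/I₀ = 0.382, so cos²(θ − 105°) = 0.382 / 0.4132 = 0.9245.
θ − 105° = arccos(√0.9245) = 15.9°, giving θ ≈ 105 + 15.9 = 120.9°.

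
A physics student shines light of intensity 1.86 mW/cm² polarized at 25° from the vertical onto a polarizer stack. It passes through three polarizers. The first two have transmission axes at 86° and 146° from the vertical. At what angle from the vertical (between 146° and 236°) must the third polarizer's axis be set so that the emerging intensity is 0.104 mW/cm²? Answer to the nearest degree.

θ ≈ 159°

By Malus's law, I₁ = I₀ cos²(86° − 25°) = I₀ cos²(61°) = 0.235 I₀.
I₂ = I₁ cos²(146° − 86°) = 0.235 I₀ · cos²(60°) = 0.05876 I₀.
Target fraction: 0.104 / 1.86 mW/cm² = 0.05591 of I₀.
Need I₃/I₀ = 0.05591, so cos²(θ − 146°) = 0.05591 / 0.05876 = 0.9516.
θ − 146° = arccos(√0.9516) = 12.7°, giving θ ≈ 146 + 12.7 = 158.7°.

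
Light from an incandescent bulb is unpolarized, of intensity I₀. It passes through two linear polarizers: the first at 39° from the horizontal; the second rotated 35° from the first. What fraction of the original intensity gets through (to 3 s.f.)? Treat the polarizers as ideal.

≈ 0.336 I₀

Unpolarized light through the first polarizer → I₁ = ½ I₀, now polarized at 39°.
I₂ = I₁ cos²(35°) = 0.5 · 0.671 I₀ = 0.3355 I₀.
Transmitted fraction = 0.3355.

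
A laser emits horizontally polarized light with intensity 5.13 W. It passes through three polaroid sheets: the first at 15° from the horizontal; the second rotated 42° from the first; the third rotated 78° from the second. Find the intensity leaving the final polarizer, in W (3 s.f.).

I ≈ 0.114 W

By Malus's law, I₁ = 5.13 W · cos²(15°) = 4.786 W.
I₂ = I₁ · cos²(42°) = 4.786 · 0.5523 = 2.643 W.
I₃ = I₂ · cos²(78°) = 2.643 · 0.04323 = 0.1143 W.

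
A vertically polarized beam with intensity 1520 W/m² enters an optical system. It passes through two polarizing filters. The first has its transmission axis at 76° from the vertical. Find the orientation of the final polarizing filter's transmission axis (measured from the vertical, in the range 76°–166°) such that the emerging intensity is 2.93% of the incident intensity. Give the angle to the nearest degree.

θ ≈ 121°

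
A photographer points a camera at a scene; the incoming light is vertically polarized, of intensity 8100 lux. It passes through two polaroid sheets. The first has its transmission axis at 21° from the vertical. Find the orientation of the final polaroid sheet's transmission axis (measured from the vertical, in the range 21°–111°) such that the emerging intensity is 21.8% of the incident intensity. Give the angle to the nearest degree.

θ ≈ 81°

By Malus's law, I₁ = I₀ cos²(21° − 0°) = I₀ cos²(21°) = 0.8716 I₀.
Need I₂/I₀ = 0.218, so cos²(θ − 21°) = 0.218 / 0.8716 = 0.2501.
θ − 21° = arccos(√0.2501) = 60.0°, giving θ ≈ 21 + 60.0 = 81.0°.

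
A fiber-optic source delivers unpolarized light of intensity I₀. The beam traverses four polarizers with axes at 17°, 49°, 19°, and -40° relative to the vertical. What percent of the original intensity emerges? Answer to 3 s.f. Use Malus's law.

≈ 7.15%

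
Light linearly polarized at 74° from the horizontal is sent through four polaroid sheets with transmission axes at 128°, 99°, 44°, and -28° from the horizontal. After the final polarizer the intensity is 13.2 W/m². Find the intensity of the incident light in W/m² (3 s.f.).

I₁ = I₀ cos²(128° − 74°) = I₀ cos²(54°) = 0.3455 I₀.
I₂ = I₁ cos²(99° − 128°) = 0.3455 I₀ · cos²(29°) = 0.2643 I₀.
I₃ = I₂ cos²(44° − 99°) = 0.2643 I₀ · cos²(55°) = 0.08695 I₀.
I₄ = I₃ cos²(-28° − 44°) = 0.08695 I₀ · cos²(72°) = 0.008303 I₀.
So 13.2 W/m² = 0.008303 I₀, giving I₀ = 13.2/0.008303 = 1590 W/m².

I₀ ≈ 1590 W/m²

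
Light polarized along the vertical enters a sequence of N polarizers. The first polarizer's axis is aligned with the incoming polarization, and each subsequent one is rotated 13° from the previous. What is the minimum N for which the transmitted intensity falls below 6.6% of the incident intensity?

First polarizer is aligned with the polarization: full transmission.
Each further stage multiplies by cos²(13°) = 0.9494.
After N polarizers: T = 0.9494^(N−1). Require T < 0.066 ⇒ N−1 > ln(0.066)/ln(0.9494) = 52.34, so N−1 ≥ 53 and N = 54.
Check: N=54 gives T = 0.06379 < 0.066; N=53 gives T = 0.06719.

N = 54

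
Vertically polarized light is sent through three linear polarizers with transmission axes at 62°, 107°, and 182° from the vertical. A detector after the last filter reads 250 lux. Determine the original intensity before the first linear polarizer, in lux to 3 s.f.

I₀ ≈ 3.39e4 lux

By Malus's law, I₁ = I₀ cos²(62° − 0°) = I₀ cos²(62°) = 0.2204 I₀.
I₂ = I₁ cos²(107° − 62°) = 0.2204 I₀ · cos²(45°) = 0.1102 I₀.
I₃ = I₂ cos²(182° − 107°) = 0.1102 I₀ · cos²(75°) = 0.007382 I₀.
So 250 lux = 0.007382 I₀, giving I₀ = 250/0.007382 = 3.387e+04 lux.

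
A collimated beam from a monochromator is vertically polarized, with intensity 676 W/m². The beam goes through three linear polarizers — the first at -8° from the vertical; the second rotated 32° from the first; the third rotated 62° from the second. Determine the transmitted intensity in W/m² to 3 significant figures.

I₁ = 676 W/m² · cos²(8°) = 662.9 W/m².
I₂ = I₁ · cos²(32°) = 662.9 · 0.7192 = 476.8 W/m².
I₃ = I₂ · cos²(62°) = 476.8 · 0.2204 = 105.1 W/m².

I ≈ 105 W/m²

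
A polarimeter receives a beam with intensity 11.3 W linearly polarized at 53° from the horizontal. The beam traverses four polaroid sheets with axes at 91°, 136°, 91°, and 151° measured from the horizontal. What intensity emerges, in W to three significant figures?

I ≈ 0.439 W

I₁ = 11.3 W · cos²(38°) = 7.017 W.
I₂ = I₁ · cos²(45°) = 7.017 · 0.5 = 3.508 W.
I₃ = I₂ · cos²(45°) = 3.508 · 0.5 = 1.754 W.
I₄ = I₃ · cos²(60°) = 1.754 · 0.25 = 0.4386 W.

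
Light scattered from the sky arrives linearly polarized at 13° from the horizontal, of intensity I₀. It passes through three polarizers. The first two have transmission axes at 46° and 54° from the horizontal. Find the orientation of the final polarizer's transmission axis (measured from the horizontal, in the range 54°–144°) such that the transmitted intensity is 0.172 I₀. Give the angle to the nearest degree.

I₁ = I₀ cos²(46° − 13°) = I₀ cos²(33°) = 0.7034 I₀.
I₂ = I₁ cos²(54° − 46°) = 0.7034 I₀ · cos²(8°) = 0.6897 I₀.
Need I₃/I₀ = 0.172, so cos²(θ − 54°) = 0.172 / 0.6897 = 0.2494.
θ − 54° = arccos(√0.2494) = 60.0°, giving θ ≈ 54 + 60.0 = 114.0°.

θ ≈ 114°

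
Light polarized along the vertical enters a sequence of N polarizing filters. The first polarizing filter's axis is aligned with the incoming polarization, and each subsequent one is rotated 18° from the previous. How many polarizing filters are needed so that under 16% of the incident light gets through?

N = 20

First polarizer is aligned with the polarization: full transmission.
Each further stage multiplies by cos²(18°) = 0.9045.
After N polarizers: T = 0.9045^(N−1). Require T < 0.16 ⇒ N−1 > ln(0.16)/ln(0.9045) = 18.26, so N−1 ≥ 19 and N = 20.
Check: N=20 gives T = 0.1485 < 0.16; N=19 gives T = 0.1642.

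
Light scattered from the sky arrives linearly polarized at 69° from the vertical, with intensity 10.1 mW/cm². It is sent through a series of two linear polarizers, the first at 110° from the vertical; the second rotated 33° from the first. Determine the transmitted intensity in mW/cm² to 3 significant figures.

I ≈ 4.05 mW/cm²

I₁ = 10.1 mW/cm² · cos²(41°) = 5.753 mW/cm².
I₂ = I₁ · cos²(33°) = 5.753 · 0.7034 = 4.046 mW/cm².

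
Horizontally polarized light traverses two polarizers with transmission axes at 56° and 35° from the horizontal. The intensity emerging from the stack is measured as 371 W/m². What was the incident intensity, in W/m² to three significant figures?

I₀ ≈ 1360 W/m²

By Malus's law, I₁ = I₀ cos²(56° − 0°) = I₀ cos²(56°) = 0.3127 I₀.
I₂ = I₁ cos²(35° − 56°) = 0.3127 I₀ · cos²(21°) = 0.2725 I₀.
So 371 W/m² = 0.2725 I₀, giving I₀ = 371/0.2725 = 1361 W/m².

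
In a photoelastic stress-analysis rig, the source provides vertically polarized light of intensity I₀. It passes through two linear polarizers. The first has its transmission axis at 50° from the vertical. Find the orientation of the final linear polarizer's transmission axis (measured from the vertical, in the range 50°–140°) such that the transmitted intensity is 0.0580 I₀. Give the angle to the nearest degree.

θ ≈ 118°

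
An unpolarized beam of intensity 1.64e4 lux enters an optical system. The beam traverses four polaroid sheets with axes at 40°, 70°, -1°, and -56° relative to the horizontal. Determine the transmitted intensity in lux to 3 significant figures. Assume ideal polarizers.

Unpolarized light through the first polarizer → I₁ = 1.64e4 lux/2 = 8200 lux, polarized at 40°.
I₂ = I₁ · cos²(30°) = 8200 · 0.75 = 6150 lux.
I₃ = I₂ · cos²(71°) = 6150 · 0.106 = 651.9 lux.
I₄ = I₃ · cos²(55°) = 651.9 · 0.329 = 214.5 lux.

I ≈ 214 lux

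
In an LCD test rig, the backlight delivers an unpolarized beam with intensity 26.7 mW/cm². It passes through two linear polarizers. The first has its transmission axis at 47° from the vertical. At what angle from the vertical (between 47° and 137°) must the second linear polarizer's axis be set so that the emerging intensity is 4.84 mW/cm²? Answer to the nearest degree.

Unpolarized light through the first polarizer → I₁ = ½ I₀, now polarized at 47°.
Target fraction: 4.84 / 26.7 mW/cm² = 0.1813 of I₀.
Need I₂/I₀ = 0.1813, so cos²(θ − 47°) = 0.1813 / 0.5 = 0.3625.
θ − 47° = arccos(√0.3625) = 53.0°, giving θ ≈ 47 + 53.0 = 100.0°.

θ ≈ 100°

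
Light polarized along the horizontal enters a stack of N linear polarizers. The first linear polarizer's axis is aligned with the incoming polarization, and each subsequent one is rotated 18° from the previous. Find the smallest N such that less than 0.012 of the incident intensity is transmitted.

N = 46

First polarizer is aligned with the polarization: full transmission.
Each further stage multiplies by cos²(18°) = 0.9045.
After N polarizers: T = 0.9045^(N−1). Require T < 0.012 ⇒ N−1 > ln(0.012)/ln(0.9045) = 44.07, so N−1 ≥ 45 and N = 46.
Check: N=46 gives T = 0.01093 < 0.012; N=45 gives T = 0.01208.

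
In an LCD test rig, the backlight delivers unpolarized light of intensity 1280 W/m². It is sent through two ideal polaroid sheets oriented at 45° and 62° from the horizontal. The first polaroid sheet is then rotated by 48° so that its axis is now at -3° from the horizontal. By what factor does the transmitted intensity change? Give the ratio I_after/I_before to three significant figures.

I_new/I_old ≈ 0.195

Before rotation:
Unpolarized light through the first polarizer → I₁ = ½ I₀, now polarized at 45°.
I₂ = I₁ cos²(62° − 45°) = 0.5 I₀ · cos²(17°) = 0.4573 I₀.
After rotation:
Unpolarized light through the first polarizer → I₁ = ½ I₀, now polarized at -3°.
I₂ = I₁ cos²(62° + 3°) = 0.5 I₀ · cos²(65°) = 0.0893 I₀.
Ratio = 0.0893 / 0.4573 = 0.1953.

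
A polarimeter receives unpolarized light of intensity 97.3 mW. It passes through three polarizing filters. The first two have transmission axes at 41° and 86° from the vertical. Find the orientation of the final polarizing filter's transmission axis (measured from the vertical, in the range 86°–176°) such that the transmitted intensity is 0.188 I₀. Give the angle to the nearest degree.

Unpolarized light through the first polarizer → I₁ = ½ I₀, now polarized at 41°.
I₂ = I₁ cos²(86° − 41°) = 0.5 I₀ · cos²(45°) = 0.25 I₀.
Need I₃/I₀ = 0.188, so cos²(θ − 86°) = 0.188 / 0.25 = 0.752.
θ − 86° = arccos(√0.752) = 29.9°, giving θ ≈ 86 + 29.9 = 115.9°.

θ ≈ 116°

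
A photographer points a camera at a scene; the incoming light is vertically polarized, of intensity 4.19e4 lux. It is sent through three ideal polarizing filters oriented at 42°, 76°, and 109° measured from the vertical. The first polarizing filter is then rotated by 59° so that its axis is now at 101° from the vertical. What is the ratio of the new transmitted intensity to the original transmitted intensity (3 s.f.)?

I_new/I_old ≈ 0.0788

Before rotation:
I₁ = I₀ cos²(42° − 0°) = I₀ cos²(42°) = 0.5523 I₀.
I₂ = I₁ cos²(76° − 42°) = 0.5523 I₀ · cos²(34°) = 0.3796 I₀.
I₃ = I₂ cos²(109° − 76°) = 0.3796 I₀ · cos²(33°) = 0.267 I₀.
After rotation:
I₁ = I₀ cos²(101° − 0°) = I₀ cos²(79°) = 0.03641 I₀.
I₂ = I₁ cos²(76° − 101°) = 0.03641 I₀ · cos²(25°) = 0.02991 I₀.
I₃ = I₂ cos²(109° − 76°) = 0.02991 I₀ · cos²(33°) = 0.02103 I₀.
Ratio = 0.02103 / 0.267 = 0.07879.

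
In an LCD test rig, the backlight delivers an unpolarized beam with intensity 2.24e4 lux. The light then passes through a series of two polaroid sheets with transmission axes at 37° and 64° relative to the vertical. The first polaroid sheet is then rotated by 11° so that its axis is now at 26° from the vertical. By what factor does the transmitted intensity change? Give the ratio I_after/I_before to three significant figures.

I_new/I_old ≈ 0.782

Before rotation:
Unpolarized light through the first polarizer → I₁ = ½ I₀, now polarized at 37°.
I₂ = I₁ cos²(64° − 37°) = 0.5 I₀ · cos²(27°) = 0.3969 I₀.
After rotation:
Unpolarized light through the first polarizer → I₁ = ½ I₀, now polarized at 26°.
I₂ = I₁ cos²(64° − 26°) = 0.5 I₀ · cos²(38°) = 0.3105 I₀.
Ratio = 0.3105 / 0.3969 = 0.7822.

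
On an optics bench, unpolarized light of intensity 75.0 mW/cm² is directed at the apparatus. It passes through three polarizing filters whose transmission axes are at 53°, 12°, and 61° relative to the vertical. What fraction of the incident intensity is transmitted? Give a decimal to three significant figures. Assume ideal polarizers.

Unpolarized light through the first polarizer → I₁ = 75.0 mW/cm²/2 = 37.5 mW/cm², polarized at 53°.
I₂ = I₁ · cos²(41°) = 37.5 · 0.5696 = 21.36 mW/cm².
I₃ = I₂ · cos²(49°) = 21.36 · 0.4304 = 9.193 mW/cm².
Transmitted fraction = 0.1226.

I/I₀ ≈ 0.123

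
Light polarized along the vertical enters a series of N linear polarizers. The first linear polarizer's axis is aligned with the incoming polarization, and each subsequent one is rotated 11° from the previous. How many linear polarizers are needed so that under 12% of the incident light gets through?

N = 59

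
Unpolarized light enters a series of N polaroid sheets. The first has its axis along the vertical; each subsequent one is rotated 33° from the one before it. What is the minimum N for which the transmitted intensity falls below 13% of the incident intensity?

N = 5

First polarizer halves the unpolarized light: factor 1/2.
Each further stage multiplies by cos²(33°) = 0.7034.
After N polarizers: T = 0.5·0.7034^(N−1). Require T < 0.13 ⇒ N−1 > ln(0.13/0.5)/ln(0.7034) = 3.83, so N−1 ≥ 4 and N = 5.
Check: N=5 gives T = 0.1224 < 0.13; N=4 gives T = 0.174.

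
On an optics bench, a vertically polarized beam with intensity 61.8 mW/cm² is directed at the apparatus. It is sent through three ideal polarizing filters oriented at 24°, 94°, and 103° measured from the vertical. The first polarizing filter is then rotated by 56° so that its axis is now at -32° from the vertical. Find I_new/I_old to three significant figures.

Before rotation:
I₁ = I₀ cos²(24° − 0°) = I₀ cos²(24°) = 0.8346 I₀.
I₂ = I₁ cos²(94° − 24°) = 0.8346 I₀ · cos²(70°) = 0.09763 I₀.
I₃ = I₂ cos²(103° − 94°) = 0.09763 I₀ · cos²(9°) = 0.09524 I₀.
After rotation:
I₁ = I₀ cos²(-32° − 0°) = I₀ cos²(32°) = 0.7192 I₀.
Angle between axes 1 and 2: 54°. I₂ = 0.7192 I₀ · cos²(54°) = 0.2485 I₀.
I₃ = I₂ cos²(103° − 94°) = 0.2485 I₀ · cos²(9°) = 0.2424 I₀.
Ratio = 0.2424 / 0.09524 = 2.545.

I_new/I_old ≈ 2.55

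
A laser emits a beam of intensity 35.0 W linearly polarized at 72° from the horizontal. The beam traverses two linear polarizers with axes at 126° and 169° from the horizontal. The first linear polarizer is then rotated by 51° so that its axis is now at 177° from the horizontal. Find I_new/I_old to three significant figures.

I_new/I_old ≈ 0.355

Before rotation:
I₁ = I₀ cos²(126° − 72°) = I₀ cos²(54°) = 0.3455 I₀.
I₂ = I₁ cos²(169° − 126°) = 0.3455 I₀ · cos²(43°) = 0.1848 I₀.
After rotation:
I₁ = I₀ cos²(177° − 72°) = I₀ cos²(75°) = 0.06699 I₀.
I₂ = I₁ cos²(169° − 177°) = 0.06699 I₀ · cos²(8°) = 0.06569 I₀.
Ratio = 0.06569 / 0.1848 = 0.3555.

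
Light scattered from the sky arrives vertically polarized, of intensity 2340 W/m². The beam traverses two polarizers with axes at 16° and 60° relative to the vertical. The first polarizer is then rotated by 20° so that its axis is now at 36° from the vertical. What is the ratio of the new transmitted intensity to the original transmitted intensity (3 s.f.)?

I_new/I_old ≈ 1.14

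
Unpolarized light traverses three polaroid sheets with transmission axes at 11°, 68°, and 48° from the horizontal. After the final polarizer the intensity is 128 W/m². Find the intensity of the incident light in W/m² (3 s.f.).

I₀ ≈ 977 W/m²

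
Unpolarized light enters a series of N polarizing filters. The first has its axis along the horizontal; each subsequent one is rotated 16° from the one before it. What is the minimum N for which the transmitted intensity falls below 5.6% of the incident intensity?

N = 29

First polarizer halves the unpolarized light: factor 1/2.
Each further stage multiplies by cos²(16°) = 0.924.
After N polarizers: T = 0.5·0.924^(N−1). Require T < 0.056 ⇒ N−1 > ln(0.056/0.5)/ln(0.924) = 27.71, so N−1 ≥ 28 and N = 29.
Check: N=29 gives T = 0.05471 < 0.056; N=28 gives T = 0.05921.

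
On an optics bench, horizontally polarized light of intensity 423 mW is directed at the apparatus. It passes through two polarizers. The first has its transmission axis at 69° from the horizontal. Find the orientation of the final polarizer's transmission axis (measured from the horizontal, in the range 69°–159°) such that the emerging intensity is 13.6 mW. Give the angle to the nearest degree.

θ ≈ 129°

I₁ = I₀ cos²(69° − 0°) = I₀ cos²(69°) = 0.1284 I₀.
Target fraction: 13.6 / 423 mW = 0.03215 of I₀.
Need I₂/I₀ = 0.03215, so cos²(θ − 69°) = 0.03215 / 0.1284 = 0.2503.
θ − 69° = arccos(√0.2503) = 60.0°, giving θ ≈ 69 + 60.0 = 129.0°.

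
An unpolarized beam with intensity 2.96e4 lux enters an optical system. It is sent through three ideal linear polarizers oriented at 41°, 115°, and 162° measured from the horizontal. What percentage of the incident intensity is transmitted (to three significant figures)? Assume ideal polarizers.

Unpolarized light through the first polarizer → I₁ = 2.96e4 lux/2 = 1.48e+04 lux, polarized at 41°.
I₂ = I₁ · cos²(74°) = 1.48e+04 · 0.07598 = 1124 lux.
I₃ = I₂ · cos²(47°) = 1124 · 0.4651 = 523 lux.
That is 1.767% of the incident intensity.

≈ 1.77%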